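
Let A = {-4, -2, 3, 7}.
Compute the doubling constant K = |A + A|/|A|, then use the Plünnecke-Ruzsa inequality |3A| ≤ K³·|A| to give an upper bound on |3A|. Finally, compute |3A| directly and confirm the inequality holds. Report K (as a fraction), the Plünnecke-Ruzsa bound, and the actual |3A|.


|A| = 4.
Step 1: Compute A + A by enumerating all 16 pairs.
A + A = {-8, -6, -4, -1, 1, 3, 5, 6, 10, 14}, so |A + A| = 10.
Step 2: Doubling constant K = |A + A|/|A| = 10/4 = 10/4 ≈ 2.5000.
Step 3: Plünnecke-Ruzsa gives |3A| ≤ K³·|A| = (2.5000)³ · 4 ≈ 62.5000.
Step 4: Compute 3A = A + A + A directly by enumerating all triples (a,b,c) ∈ A³; |3A| = 19.
Step 5: Check 19 ≤ 62.5000? Yes ✓.

K = 10/4, Plünnecke-Ruzsa bound K³|A| ≈ 62.5000, |3A| = 19, inequality holds.


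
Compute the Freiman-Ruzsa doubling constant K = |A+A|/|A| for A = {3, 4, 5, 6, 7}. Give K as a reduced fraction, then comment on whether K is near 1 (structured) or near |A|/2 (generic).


|A| = 5.
Compute A + A by enumerating all 25 pairs.
A + A = {6, 7, 8, 9, 10, 11, 12, 13, 14}, so |A + A| = 9.
K = |A + A| / |A| = 9/5 (already in lowest terms) ≈ 1.8000.
Reference: AP of size 5 gives K = 9/5 ≈ 1.8000; a fully generic set of size 5 gives K ≈ 3.0000.

|A| = 5, |A + A| = 9, K = 9/5.


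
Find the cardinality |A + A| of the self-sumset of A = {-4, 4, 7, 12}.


A + A = {a + a' : a, a' ∈ A}; |A| = 4.
General bounds: 2|A| - 1 ≤ |A + A| ≤ |A|(|A|+1)/2, i.e. 7 ≤ |A + A| ≤ 10.
Lower bound 2|A|-1 is attained iff A is an arithmetic progression.
Enumerate sums a + a' for a ≤ a' (symmetric, so this suffices):
a = -4: -4+-4=-8, -4+4=0, -4+7=3, -4+12=8
a = 4: 4+4=8, 4+7=11, 4+12=16
a = 7: 7+7=14, 7+12=19
a = 12: 12+12=24
Distinct sums: {-8, 0, 3, 8, 11, 14, 16, 19, 24}
|A + A| = 9

|A + A| = 9


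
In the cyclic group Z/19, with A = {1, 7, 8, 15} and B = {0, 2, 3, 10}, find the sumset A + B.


Work in Z/19Z: reduce every sum a + b modulo 19.
Enumerate all 16 pairs:
a = 1: 1+0=1, 1+2=3, 1+3=4, 1+10=11
a = 7: 7+0=7, 7+2=9, 7+3=10, 7+10=17
a = 8: 8+0=8, 8+2=10, 8+3=11, 8+10=18
a = 15: 15+0=15, 15+2=17, 15+3=18, 15+10=6
Distinct residues collected: {1, 3, 4, 6, 7, 8, 9, 10, 11, 15, 17, 18}
|A + B| = 12 (out of 19 total residues).

A + B = {1, 3, 4, 6, 7, 8, 9, 10, 11, 15, 17, 18}


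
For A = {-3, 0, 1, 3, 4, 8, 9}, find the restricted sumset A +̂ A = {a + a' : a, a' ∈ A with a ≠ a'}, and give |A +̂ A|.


Restricted sumset: A +̂ A = {a + a' : a ∈ A, a' ∈ A, a ≠ a'}.
Equivalently, take A + A and drop any sum 2a that is achievable ONLY as a + a for a ∈ A (i.e. sums representable only with equal summands).
Enumerate pairs (a, a') with a < a' (symmetric, so each unordered pair gives one sum; this covers all a ≠ a'):
  -3 + 0 = -3
  -3 + 1 = -2
  -3 + 3 = 0
  -3 + 4 = 1
  -3 + 8 = 5
  -3 + 9 = 6
  0 + 1 = 1
  0 + 3 = 3
  0 + 4 = 4
  0 + 8 = 8
  0 + 9 = 9
  1 + 3 = 4
  1 + 4 = 5
  1 + 8 = 9
  1 + 9 = 10
  3 + 4 = 7
  3 + 8 = 11
  3 + 9 = 12
  4 + 8 = 12
  4 + 9 = 13
  8 + 9 = 17
Collected distinct sums: {-3, -2, 0, 1, 3, 4, 5, 6, 7, 8, 9, 10, 11, 12, 13, 17}
|A +̂ A| = 16
(Reference bound: |A +̂ A| ≥ 2|A| - 3 for |A| ≥ 2, with |A| = 7 giving ≥ 11.)

|A +̂ A| = 16


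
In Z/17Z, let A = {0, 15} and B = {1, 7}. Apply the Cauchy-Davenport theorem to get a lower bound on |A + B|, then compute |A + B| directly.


Cauchy-Davenport: |A + B| ≥ min(p, |A| + |B| - 1) for A, B nonempty in Z/pZ.
|A| = 2, |B| = 2, p = 17.
CD lower bound = min(17, 2 + 2 - 1) = min(17, 3) = 3.
Compute A + B mod 17 directly:
a = 0: 0+1=1, 0+7=7
a = 15: 15+1=16, 15+7=5
A + B = {1, 5, 7, 16}, so |A + B| = 4.
Verify: 4 ≥ 3? Yes ✓.

CD lower bound = 3, actual |A + B| = 4.


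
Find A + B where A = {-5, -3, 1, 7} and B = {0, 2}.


A + B = {a + b : a ∈ A, b ∈ B}.
Enumerate all |A|·|B| = 4·2 = 8 pairs (a, b) and collect distinct sums.
a = -5: -5+0=-5, -5+2=-3
a = -3: -3+0=-3, -3+2=-1
a = 1: 1+0=1, 1+2=3
a = 7: 7+0=7, 7+2=9
Collecting distinct sums: A + B = {-5, -3, -1, 1, 3, 7, 9}
|A + B| = 7

A + B = {-5, -3, -1, 1, 3, 7, 9}


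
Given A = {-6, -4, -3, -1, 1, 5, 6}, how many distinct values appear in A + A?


A + A = {a + a' : a, a' ∈ A}; |A| = 7.
General bounds: 2|A| - 1 ≤ |A + A| ≤ |A|(|A|+1)/2, i.e. 13 ≤ |A + A| ≤ 28.
Lower bound 2|A|-1 is attained iff A is an arithmetic progression.
Enumerate sums a + a' for a ≤ a' (symmetric, so this suffices):
a = -6: -6+-6=-12, -6+-4=-10, -6+-3=-9, -6+-1=-7, -6+1=-5, -6+5=-1, -6+6=0
a = -4: -4+-4=-8, -4+-3=-7, -4+-1=-5, -4+1=-3, -4+5=1, -4+6=2
a = -3: -3+-3=-6, -3+-1=-4, -3+1=-2, -3+5=2, -3+6=3
a = -1: -1+-1=-2, -1+1=0, -1+5=4, -1+6=5
a = 1: 1+1=2, 1+5=6, 1+6=7
a = 5: 5+5=10, 5+6=11
a = 6: 6+6=12
Distinct sums: {-12, -10, -9, -8, -7, -6, -5, -4, -3, -2, -1, 0, 1, 2, 3, 4, 5, 6, 7, 10, 11, 12}
|A + A| = 22

|A + A| = 22


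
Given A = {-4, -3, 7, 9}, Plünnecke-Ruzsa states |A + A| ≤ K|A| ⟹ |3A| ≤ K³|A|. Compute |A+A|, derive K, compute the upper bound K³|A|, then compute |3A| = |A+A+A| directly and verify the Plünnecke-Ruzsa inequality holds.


|A| = 4.
Step 1: Compute A + A by enumerating all 16 pairs.
A + A = {-8, -7, -6, 3, 4, 5, 6, 14, 16, 18}, so |A + A| = 10.
Step 2: Doubling constant K = |A + A|/|A| = 10/4 = 10/4 ≈ 2.5000.
Step 3: Plünnecke-Ruzsa gives |3A| ≤ K³·|A| = (2.5000)³ · 4 ≈ 62.5000.
Step 4: Compute 3A = A + A + A directly by enumerating all triples (a,b,c) ∈ A³; |3A| = 19.
Step 5: Check 19 ≤ 62.5000? Yes ✓.

K = 10/4, Plünnecke-Ruzsa bound K³|A| ≈ 62.5000, |3A| = 19, inequality holds.


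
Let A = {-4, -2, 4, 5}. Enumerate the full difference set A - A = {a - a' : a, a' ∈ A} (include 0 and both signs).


A - A = {a - a' : a, a' ∈ A}.
Compute a - a' for each ordered pair (a, a'):
a = -4: -4--4=0, -4--2=-2, -4-4=-8, -4-5=-9
a = -2: -2--4=2, -2--2=0, -2-4=-6, -2-5=-7
a = 4: 4--4=8, 4--2=6, 4-4=0, 4-5=-1
a = 5: 5--4=9, 5--2=7, 5-4=1, 5-5=0
Collecting distinct values (and noting 0 appears from a-a):
A - A = {-9, -8, -7, -6, -2, -1, 0, 1, 2, 6, 7, 8, 9}
|A - A| = 13

A - A = {-9, -8, -7, -6, -2, -1, 0, 1, 2, 6, 7, 8, 9}


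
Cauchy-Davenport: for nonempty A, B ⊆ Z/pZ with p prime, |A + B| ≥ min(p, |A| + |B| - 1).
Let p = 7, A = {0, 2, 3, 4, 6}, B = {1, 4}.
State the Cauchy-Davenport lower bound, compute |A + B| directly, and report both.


Cauchy-Davenport: |A + B| ≥ min(p, |A| + |B| - 1) for A, B nonempty in Z/pZ.
|A| = 5, |B| = 2, p = 7.
CD lower bound = min(7, 5 + 2 - 1) = min(7, 6) = 6.
Compute A + B mod 7 directly:
a = 0: 0+1=1, 0+4=4
a = 2: 2+1=3, 2+4=6
a = 3: 3+1=4, 3+4=0
a = 4: 4+1=5, 4+4=1
a = 6: 6+1=0, 6+4=3
A + B = {0, 1, 3, 4, 5, 6}, so |A + B| = 6.
Verify: 6 ≥ 6? Yes ✓.

CD lower bound = 6, actual |A + B| = 6.


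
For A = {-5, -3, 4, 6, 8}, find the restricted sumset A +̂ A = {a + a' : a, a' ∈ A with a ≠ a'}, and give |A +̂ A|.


Restricted sumset: A +̂ A = {a + a' : a ∈ A, a' ∈ A, a ≠ a'}.
Equivalently, take A + A and drop any sum 2a that is achievable ONLY as a + a for a ∈ A (i.e. sums representable only with equal summands).
Enumerate pairs (a, a') with a < a' (symmetric, so each unordered pair gives one sum; this covers all a ≠ a'):
  -5 + -3 = -8
  -5 + 4 = -1
  -5 + 6 = 1
  -5 + 8 = 3
  -3 + 4 = 1
  -3 + 6 = 3
  -3 + 8 = 5
  4 + 6 = 10
  4 + 8 = 12
  6 + 8 = 14
Collected distinct sums: {-8, -1, 1, 3, 5, 10, 12, 14}
|A +̂ A| = 8
(Reference bound: |A +̂ A| ≥ 2|A| - 3 for |A| ≥ 2, with |A| = 5 giving ≥ 7.)

|A +̂ A| = 8


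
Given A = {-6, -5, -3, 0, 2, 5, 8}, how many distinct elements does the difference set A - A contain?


A - A = {a - a' : a, a' ∈ A}; |A| = 7.
Bounds: 2|A|-1 ≤ |A - A| ≤ |A|² - |A| + 1, i.e. 13 ≤ |A - A| ≤ 43.
Note: 0 ∈ A - A always (from a - a). The set is symmetric: if d ∈ A - A then -d ∈ A - A.
Enumerate nonzero differences d = a - a' with a > a' (then include -d):
Positive differences: {1, 2, 3, 5, 6, 7, 8, 10, 11, 13, 14}
Full difference set: {0} ∪ (positive diffs) ∪ (negative diffs).
|A - A| = 1 + 2·11 = 23 (matches direct enumeration: 23).

|A - A| = 23


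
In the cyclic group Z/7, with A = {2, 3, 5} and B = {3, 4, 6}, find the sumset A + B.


Work in Z/7Z: reduce every sum a + b modulo 7.
Enumerate all 9 pairs:
a = 2: 2+3=5, 2+4=6, 2+6=1
a = 3: 3+3=6, 3+4=0, 3+6=2
a = 5: 5+3=1, 5+4=2, 5+6=4
Distinct residues collected: {0, 1, 2, 4, 5, 6}
|A + B| = 6 (out of 7 total residues).

A + B = {0, 1, 2, 4, 5, 6}


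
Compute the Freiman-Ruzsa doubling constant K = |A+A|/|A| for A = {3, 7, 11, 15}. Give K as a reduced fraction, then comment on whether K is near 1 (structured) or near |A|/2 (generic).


|A| = 4.
Compute A + A by enumerating all 16 pairs.
A + A = {6, 10, 14, 18, 22, 26, 30}, so |A + A| = 7.
K = |A + A| / |A| = 7/4 (already in lowest terms) ≈ 1.7500.
Reference: AP of size 4 gives K = 7/4 ≈ 1.7500; a fully generic set of size 4 gives K ≈ 2.5000.

|A| = 4, |A + A| = 7, K = 7/4.


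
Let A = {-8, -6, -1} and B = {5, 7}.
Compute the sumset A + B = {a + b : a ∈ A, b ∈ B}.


A + B = {a + b : a ∈ A, b ∈ B}.
Enumerate all |A|·|B| = 3·2 = 6 pairs (a, b) and collect distinct sums.
a = -8: -8+5=-3, -8+7=-1
a = -6: -6+5=-1, -6+7=1
a = -1: -1+5=4, -1+7=6
Collecting distinct sums: A + B = {-3, -1, 1, 4, 6}
|A + B| = 5

A + B = {-3, -1, 1, 4, 6}


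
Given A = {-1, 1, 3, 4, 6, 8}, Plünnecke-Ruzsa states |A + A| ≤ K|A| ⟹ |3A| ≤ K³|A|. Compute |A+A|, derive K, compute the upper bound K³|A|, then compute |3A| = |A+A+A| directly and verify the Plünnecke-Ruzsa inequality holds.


|A| = 6.
Step 1: Compute A + A by enumerating all 36 pairs.
A + A = {-2, 0, 2, 3, 4, 5, 6, 7, 8, 9, 10, 11, 12, 14, 16}, so |A + A| = 15.
Step 2: Doubling constant K = |A + A|/|A| = 15/6 = 15/6 ≈ 2.5000.
Step 3: Plünnecke-Ruzsa gives |3A| ≤ K³·|A| = (2.5000)³ · 6 ≈ 93.7500.
Step 4: Compute 3A = A + A + A directly by enumerating all triples (a,b,c) ∈ A³; |3A| = 24.
Step 5: Check 24 ≤ 93.7500? Yes ✓.

K = 15/6, Plünnecke-Ruzsa bound K³|A| ≈ 93.7500, |3A| = 24, inequality holds.


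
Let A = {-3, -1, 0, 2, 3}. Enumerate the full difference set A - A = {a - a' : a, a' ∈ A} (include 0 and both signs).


A - A = {a - a' : a, a' ∈ A}.
Compute a - a' for each ordered pair (a, a'):
a = -3: -3--3=0, -3--1=-2, -3-0=-3, -3-2=-5, -3-3=-6
a = -1: -1--3=2, -1--1=0, -1-0=-1, -1-2=-3, -1-3=-4
a = 0: 0--3=3, 0--1=1, 0-0=0, 0-2=-2, 0-3=-3
a = 2: 2--3=5, 2--1=3, 2-0=2, 2-2=0, 2-3=-1
a = 3: 3--3=6, 3--1=4, 3-0=3, 3-2=1, 3-3=0
Collecting distinct values (and noting 0 appears from a-a):
A - A = {-6, -5, -4, -3, -2, -1, 0, 1, 2, 3, 4, 5, 6}
|A - A| = 13

A - A = {-6, -5, -4, -3, -2, -1, 0, 1, 2, 3, 4, 5, 6}


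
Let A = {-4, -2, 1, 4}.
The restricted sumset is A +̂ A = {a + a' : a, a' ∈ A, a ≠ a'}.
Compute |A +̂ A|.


Restricted sumset: A +̂ A = {a + a' : a ∈ A, a' ∈ A, a ≠ a'}.
Equivalently, take A + A and drop any sum 2a that is achievable ONLY as a + a for a ∈ A (i.e. sums representable only with equal summands).
Enumerate pairs (a, a') with a < a' (symmetric, so each unordered pair gives one sum; this covers all a ≠ a'):
  -4 + -2 = -6
  -4 + 1 = -3
  -4 + 4 = 0
  -2 + 1 = -1
  -2 + 4 = 2
  1 + 4 = 5
Collected distinct sums: {-6, -3, -1, 0, 2, 5}
|A +̂ A| = 6
(Reference bound: |A +̂ A| ≥ 2|A| - 3 for |A| ≥ 2, with |A| = 4 giving ≥ 5.)

|A +̂ A| = 6


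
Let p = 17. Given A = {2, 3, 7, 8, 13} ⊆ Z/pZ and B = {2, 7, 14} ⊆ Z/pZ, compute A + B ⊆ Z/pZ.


Work in Z/17Z: reduce every sum a + b modulo 17.
Enumerate all 15 pairs:
a = 2: 2+2=4, 2+7=9, 2+14=16
a = 3: 3+2=5, 3+7=10, 3+14=0
a = 7: 7+2=9, 7+7=14, 7+14=4
a = 8: 8+2=10, 8+7=15, 8+14=5
a = 13: 13+2=15, 13+7=3, 13+14=10
Distinct residues collected: {0, 3, 4, 5, 9, 10, 14, 15, 16}
|A + B| = 9 (out of 17 total residues).

A + B = {0, 3, 4, 5, 9, 10, 14, 15, 16}


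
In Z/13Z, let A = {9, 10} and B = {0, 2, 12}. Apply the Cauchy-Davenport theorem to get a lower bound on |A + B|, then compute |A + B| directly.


Cauchy-Davenport: |A + B| ≥ min(p, |A| + |B| - 1) for A, B nonempty in Z/pZ.
|A| = 2, |B| = 3, p = 13.
CD lower bound = min(13, 2 + 3 - 1) = min(13, 4) = 4.
Compute A + B mod 13 directly:
a = 9: 9+0=9, 9+2=11, 9+12=8
a = 10: 10+0=10, 10+2=12, 10+12=9
A + B = {8, 9, 10, 11, 12}, so |A + B| = 5.
Verify: 5 ≥ 4? Yes ✓.

CD lower bound = 4, actual |A + B| = 5.


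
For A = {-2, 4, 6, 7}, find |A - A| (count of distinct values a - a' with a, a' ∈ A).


A - A = {a - a' : a, a' ∈ A}; |A| = 4.
Bounds: 2|A|-1 ≤ |A - A| ≤ |A|² - |A| + 1, i.e. 7 ≤ |A - A| ≤ 13.
Note: 0 ∈ A - A always (from a - a). The set is symmetric: if d ∈ A - A then -d ∈ A - A.
Enumerate nonzero differences d = a - a' with a > a' (then include -d):
Positive differences: {1, 2, 3, 6, 8, 9}
Full difference set: {0} ∪ (positive diffs) ∪ (negative diffs).
|A - A| = 1 + 2·6 = 13 (matches direct enumeration: 13).

|A - A| = 13


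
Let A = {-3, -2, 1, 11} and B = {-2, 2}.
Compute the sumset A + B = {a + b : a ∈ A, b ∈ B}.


A + B = {a + b : a ∈ A, b ∈ B}.
Enumerate all |A|·|B| = 4·2 = 8 pairs (a, b) and collect distinct sums.
a = -3: -3+-2=-5, -3+2=-1
a = -2: -2+-2=-4, -2+2=0
a = 1: 1+-2=-1, 1+2=3
a = 11: 11+-2=9, 11+2=13
Collecting distinct sums: A + B = {-5, -4, -1, 0, 3, 9, 13}
|A + B| = 7

A + B = {-5, -4, -1, 0, 3, 9, 13}


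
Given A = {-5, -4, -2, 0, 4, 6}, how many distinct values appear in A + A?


A + A = {a + a' : a, a' ∈ A}; |A| = 6.
General bounds: 2|A| - 1 ≤ |A + A| ≤ |A|(|A|+1)/2, i.e. 11 ≤ |A + A| ≤ 21.
Lower bound 2|A|-1 is attained iff A is an arithmetic progression.
Enumerate sums a + a' for a ≤ a' (symmetric, so this suffices):
a = -5: -5+-5=-10, -5+-4=-9, -5+-2=-7, -5+0=-5, -5+4=-1, -5+6=1
a = -4: -4+-4=-8, -4+-2=-6, -4+0=-4, -4+4=0, -4+6=2
a = -2: -2+-2=-4, -2+0=-2, -2+4=2, -2+6=4
a = 0: 0+0=0, 0+4=4, 0+6=6
a = 4: 4+4=8, 4+6=10
a = 6: 6+6=12
Distinct sums: {-10, -9, -8, -7, -6, -5, -4, -2, -1, 0, 1, 2, 4, 6, 8, 10, 12}
|A + A| = 17

|A + A| = 17


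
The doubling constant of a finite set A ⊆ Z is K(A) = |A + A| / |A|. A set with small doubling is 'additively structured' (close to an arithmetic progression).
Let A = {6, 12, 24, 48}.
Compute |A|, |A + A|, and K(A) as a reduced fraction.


|A| = 4.
Compute A + A by enumerating all 16 pairs.
A + A = {12, 18, 24, 30, 36, 48, 54, 60, 72, 96}, so |A + A| = 10.
K = |A + A| / |A| = 10/4 = 5/2 ≈ 2.5000.
Reference: AP of size 4 gives K = 7/4 ≈ 1.7500; a fully generic set of size 4 gives K ≈ 2.5000.

|A| = 4, |A + A| = 10, K = 10/4 = 5/2.


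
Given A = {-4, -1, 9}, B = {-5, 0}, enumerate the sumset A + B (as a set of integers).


A + B = {a + b : a ∈ A, b ∈ B}.
Enumerate all |A|·|B| = 3·2 = 6 pairs (a, b) and collect distinct sums.
a = -4: -4+-5=-9, -4+0=-4
a = -1: -1+-5=-6, -1+0=-1
a = 9: 9+-5=4, 9+0=9
Collecting distinct sums: A + B = {-9, -6, -4, -1, 4, 9}
|A + B| = 6

A + B = {-9, -6, -4, -1, 4, 9}


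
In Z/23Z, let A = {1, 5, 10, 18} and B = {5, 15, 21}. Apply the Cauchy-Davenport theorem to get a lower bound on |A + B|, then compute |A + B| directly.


Cauchy-Davenport: |A + B| ≥ min(p, |A| + |B| - 1) for A, B nonempty in Z/pZ.
|A| = 4, |B| = 3, p = 23.
CD lower bound = min(23, 4 + 3 - 1) = min(23, 6) = 6.
Compute A + B mod 23 directly:
a = 1: 1+5=6, 1+15=16, 1+21=22
a = 5: 5+5=10, 5+15=20, 5+21=3
a = 10: 10+5=15, 10+15=2, 10+21=8
a = 18: 18+5=0, 18+15=10, 18+21=16
A + B = {0, 2, 3, 6, 8, 10, 15, 16, 20, 22}, so |A + B| = 10.
Verify: 10 ≥ 6? Yes ✓.

CD lower bound = 6, actual |A + B| = 10.


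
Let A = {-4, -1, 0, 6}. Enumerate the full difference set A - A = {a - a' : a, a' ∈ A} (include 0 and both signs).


A - A = {a - a' : a, a' ∈ A}.
Compute a - a' for each ordered pair (a, a'):
a = -4: -4--4=0, -4--1=-3, -4-0=-4, -4-6=-10
a = -1: -1--4=3, -1--1=0, -1-0=-1, -1-6=-7
a = 0: 0--4=4, 0--1=1, 0-0=0, 0-6=-6
a = 6: 6--4=10, 6--1=7, 6-0=6, 6-6=0
Collecting distinct values (and noting 0 appears from a-a):
A - A = {-10, -7, -6, -4, -3, -1, 0, 1, 3, 4, 6, 7, 10}
|A - A| = 13

A - A = {-10, -7, -6, -4, -3, -1, 0, 1, 3, 4, 6, 7, 10}


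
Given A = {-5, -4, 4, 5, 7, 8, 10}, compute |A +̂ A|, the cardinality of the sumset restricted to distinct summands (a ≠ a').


Restricted sumset: A +̂ A = {a + a' : a ∈ A, a' ∈ A, a ≠ a'}.
Equivalently, take A + A and drop any sum 2a that is achievable ONLY as a + a for a ∈ A (i.e. sums representable only with equal summands).
Enumerate pairs (a, a') with a < a' (symmetric, so each unordered pair gives one sum; this covers all a ≠ a'):
  -5 + -4 = -9
  -5 + 4 = -1
  -5 + 5 = 0
  -5 + 7 = 2
  -5 + 8 = 3
  -5 + 10 = 5
  -4 + 4 = 0
  -4 + 5 = 1
  -4 + 7 = 3
  -4 + 8 = 4
  -4 + 10 = 6
  4 + 5 = 9
  4 + 7 = 11
  4 + 8 = 12
  4 + 10 = 14
  5 + 7 = 12
  5 + 8 = 13
  5 + 10 = 15
  7 + 8 = 15
  7 + 10 = 17
  8 + 10 = 18
Collected distinct sums: {-9, -1, 0, 1, 2, 3, 4, 5, 6, 9, 11, 12, 13, 14, 15, 17, 18}
|A +̂ A| = 17
(Reference bound: |A +̂ A| ≥ 2|A| - 3 for |A| ≥ 2, with |A| = 7 giving ≥ 11.)

|A +̂ A| = 17


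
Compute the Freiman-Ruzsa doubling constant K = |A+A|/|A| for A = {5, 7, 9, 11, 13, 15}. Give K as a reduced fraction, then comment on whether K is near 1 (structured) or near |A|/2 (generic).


|A| = 6.
Compute A + A by enumerating all 36 pairs.
A + A = {10, 12, 14, 16, 18, 20, 22, 24, 26, 28, 30}, so |A + A| = 11.
K = |A + A| / |A| = 11/6 (already in lowest terms) ≈ 1.8333.
Reference: AP of size 6 gives K = 11/6 ≈ 1.8333; a fully generic set of size 6 gives K ≈ 3.5000.

|A| = 6, |A + A| = 11, K = 11/6.


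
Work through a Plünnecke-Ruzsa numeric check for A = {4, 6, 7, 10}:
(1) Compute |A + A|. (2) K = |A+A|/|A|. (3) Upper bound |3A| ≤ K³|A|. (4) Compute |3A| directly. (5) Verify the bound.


|A| = 4.
Step 1: Compute A + A by enumerating all 16 pairs.
A + A = {8, 10, 11, 12, 13, 14, 16, 17, 20}, so |A + A| = 9.
Step 2: Doubling constant K = |A + A|/|A| = 9/4 = 9/4 ≈ 2.2500.
Step 3: Plünnecke-Ruzsa gives |3A| ≤ K³·|A| = (2.2500)³ · 4 ≈ 45.5625.
Step 4: Compute 3A = A + A + A directly by enumerating all triples (a,b,c) ∈ A³; |3A| = 15.
Step 5: Check 15 ≤ 45.5625? Yes ✓.

K = 9/4, Plünnecke-Ruzsa bound K³|A| ≈ 45.5625, |3A| = 15, inequality holds.


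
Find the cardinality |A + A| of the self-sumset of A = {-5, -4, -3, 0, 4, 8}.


A + A = {a + a' : a, a' ∈ A}; |A| = 6.
General bounds: 2|A| - 1 ≤ |A + A| ≤ |A|(|A|+1)/2, i.e. 11 ≤ |A + A| ≤ 21.
Lower bound 2|A|-1 is attained iff A is an arithmetic progression.
Enumerate sums a + a' for a ≤ a' (symmetric, so this suffices):
a = -5: -5+-5=-10, -5+-4=-9, -5+-3=-8, -5+0=-5, -5+4=-1, -5+8=3
a = -4: -4+-4=-8, -4+-3=-7, -4+0=-4, -4+4=0, -4+8=4
a = -3: -3+-3=-6, -3+0=-3, -3+4=1, -3+8=5
a = 0: 0+0=0, 0+4=4, 0+8=8
a = 4: 4+4=8, 4+8=12
a = 8: 8+8=16
Distinct sums: {-10, -9, -8, -7, -6, -5, -4, -3, -1, 0, 1, 3, 4, 5, 8, 12, 16}
|A + A| = 17

|A + A| = 17


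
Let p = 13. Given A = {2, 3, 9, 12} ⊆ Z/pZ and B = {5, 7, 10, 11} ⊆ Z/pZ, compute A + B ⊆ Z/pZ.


Work in Z/13Z: reduce every sum a + b modulo 13.
Enumerate all 16 pairs:
a = 2: 2+5=7, 2+7=9, 2+10=12, 2+11=0
a = 3: 3+5=8, 3+7=10, 3+10=0, 3+11=1
a = 9: 9+5=1, 9+7=3, 9+10=6, 9+11=7
a = 12: 12+5=4, 12+7=6, 12+10=9, 12+11=10
Distinct residues collected: {0, 1, 3, 4, 6, 7, 8, 9, 10, 12}
|A + B| = 10 (out of 13 total residues).

A + B = {0, 1, 3, 4, 6, 7, 8, 9, 10, 12}


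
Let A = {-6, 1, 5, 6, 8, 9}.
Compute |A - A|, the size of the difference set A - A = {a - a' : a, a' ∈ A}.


A - A = {a - a' : a, a' ∈ A}; |A| = 6.
Bounds: 2|A|-1 ≤ |A - A| ≤ |A|² - |A| + 1, i.e. 11 ≤ |A - A| ≤ 31.
Note: 0 ∈ A - A always (from a - a). The set is symmetric: if d ∈ A - A then -d ∈ A - A.
Enumerate nonzero differences d = a - a' with a > a' (then include -d):
Positive differences: {1, 2, 3, 4, 5, 7, 8, 11, 12, 14, 15}
Full difference set: {0} ∪ (positive diffs) ∪ (negative diffs).
|A - A| = 1 + 2·11 = 23 (matches direct enumeration: 23).

|A - A| = 23


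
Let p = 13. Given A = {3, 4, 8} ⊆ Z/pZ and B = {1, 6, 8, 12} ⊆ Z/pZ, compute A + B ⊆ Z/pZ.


Work in Z/13Z: reduce every sum a + b modulo 13.
Enumerate all 12 pairs:
a = 3: 3+1=4, 3+6=9, 3+8=11, 3+12=2
a = 4: 4+1=5, 4+6=10, 4+8=12, 4+12=3
a = 8: 8+1=9, 8+6=1, 8+8=3, 8+12=7
Distinct residues collected: {1, 2, 3, 4, 5, 7, 9, 10, 11, 12}
|A + B| = 10 (out of 13 total residues).

A + B = {1, 2, 3, 4, 5, 7, 9, 10, 11, 12}


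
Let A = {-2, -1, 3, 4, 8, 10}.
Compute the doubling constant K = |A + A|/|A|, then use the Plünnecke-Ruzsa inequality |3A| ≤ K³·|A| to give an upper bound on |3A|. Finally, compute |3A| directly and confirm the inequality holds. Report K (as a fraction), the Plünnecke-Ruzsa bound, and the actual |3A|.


|A| = 6.
Step 1: Compute A + A by enumerating all 36 pairs.
A + A = {-4, -3, -2, 1, 2, 3, 6, 7, 8, 9, 11, 12, 13, 14, 16, 18, 20}, so |A + A| = 17.
Step 2: Doubling constant K = |A + A|/|A| = 17/6 = 17/6 ≈ 2.8333.
Step 3: Plünnecke-Ruzsa gives |3A| ≤ K³·|A| = (2.8333)³ · 6 ≈ 136.4722.
Step 4: Compute 3A = A + A + A directly by enumerating all triples (a,b,c) ∈ A³; |3A| = 32.
Step 5: Check 32 ≤ 136.4722? Yes ✓.

K = 17/6, Plünnecke-Ruzsa bound K³|A| ≈ 136.4722, |3A| = 32, inequality holds.


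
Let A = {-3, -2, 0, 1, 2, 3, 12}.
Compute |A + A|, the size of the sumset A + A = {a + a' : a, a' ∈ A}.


A + A = {a + a' : a, a' ∈ A}; |A| = 7.
General bounds: 2|A| - 1 ≤ |A + A| ≤ |A|(|A|+1)/2, i.e. 13 ≤ |A + A| ≤ 28.
Lower bound 2|A|-1 is attained iff A is an arithmetic progression.
Enumerate sums a + a' for a ≤ a' (symmetric, so this suffices):
a = -3: -3+-3=-6, -3+-2=-5, -3+0=-3, -3+1=-2, -3+2=-1, -3+3=0, -3+12=9
a = -2: -2+-2=-4, -2+0=-2, -2+1=-1, -2+2=0, -2+3=1, -2+12=10
a = 0: 0+0=0, 0+1=1, 0+2=2, 0+3=3, 0+12=12
a = 1: 1+1=2, 1+2=3, 1+3=4, 1+12=13
a = 2: 2+2=4, 2+3=5, 2+12=14
a = 3: 3+3=6, 3+12=15
a = 12: 12+12=24
Distinct sums: {-6, -5, -4, -3, -2, -1, 0, 1, 2, 3, 4, 5, 6, 9, 10, 12, 13, 14, 15, 24}
|A + A| = 20

|A + A| = 20


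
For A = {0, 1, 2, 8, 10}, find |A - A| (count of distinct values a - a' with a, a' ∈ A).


A - A = {a - a' : a, a' ∈ A}; |A| = 5.
Bounds: 2|A|-1 ≤ |A - A| ≤ |A|² - |A| + 1, i.e. 9 ≤ |A - A| ≤ 21.
Note: 0 ∈ A - A always (from a - a). The set is symmetric: if d ∈ A - A then -d ∈ A - A.
Enumerate nonzero differences d = a - a' with a > a' (then include -d):
Positive differences: {1, 2, 6, 7, 8, 9, 10}
Full difference set: {0} ∪ (positive diffs) ∪ (negative diffs).
|A - A| = 1 + 2·7 = 15 (matches direct enumeration: 15).

|A - A| = 15


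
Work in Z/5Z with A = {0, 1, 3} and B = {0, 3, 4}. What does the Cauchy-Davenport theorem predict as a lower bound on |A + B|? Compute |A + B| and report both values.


Cauchy-Davenport: |A + B| ≥ min(p, |A| + |B| - 1) for A, B nonempty in Z/pZ.
|A| = 3, |B| = 3, p = 5.
CD lower bound = min(5, 3 + 3 - 1) = min(5, 5) = 5.
Compute A + B mod 5 directly:
a = 0: 0+0=0, 0+3=3, 0+4=4
a = 1: 1+0=1, 1+3=4, 1+4=0
a = 3: 3+0=3, 3+3=1, 3+4=2
A + B = {0, 1, 2, 3, 4}, so |A + B| = 5.
Verify: 5 ≥ 5? Yes ✓.

CD lower bound = 5, actual |A + B| = 5.


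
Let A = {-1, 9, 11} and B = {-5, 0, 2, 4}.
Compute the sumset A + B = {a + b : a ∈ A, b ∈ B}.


A + B = {a + b : a ∈ A, b ∈ B}.
Enumerate all |A|·|B| = 3·4 = 12 pairs (a, b) and collect distinct sums.
a = -1: -1+-5=-6, -1+0=-1, -1+2=1, -1+4=3
a = 9: 9+-5=4, 9+0=9, 9+2=11, 9+4=13
a = 11: 11+-5=6, 11+0=11, 11+2=13, 11+4=15
Collecting distinct sums: A + B = {-6, -1, 1, 3, 4, 6, 9, 11, 13, 15}
|A + B| = 10

A + B = {-6, -1, 1, 3, 4, 6, 9, 11, 13, 15}


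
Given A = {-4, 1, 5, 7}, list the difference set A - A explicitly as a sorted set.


A - A = {a - a' : a, a' ∈ A}.
Compute a - a' for each ordered pair (a, a'):
a = -4: -4--4=0, -4-1=-5, -4-5=-9, -4-7=-11
a = 1: 1--4=5, 1-1=0, 1-5=-4, 1-7=-6
a = 5: 5--4=9, 5-1=4, 5-5=0, 5-7=-2
a = 7: 7--4=11, 7-1=6, 7-5=2, 7-7=0
Collecting distinct values (and noting 0 appears from a-a):
A - A = {-11, -9, -6, -5, -4, -2, 0, 2, 4, 5, 6, 9, 11}
|A - A| = 13

A - A = {-11, -9, -6, -5, -4, -2, 0, 2, 4, 5, 6, 9, 11}


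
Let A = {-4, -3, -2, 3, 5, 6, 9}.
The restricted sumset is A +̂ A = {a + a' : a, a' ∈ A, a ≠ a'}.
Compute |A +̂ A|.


Restricted sumset: A +̂ A = {a + a' : a ∈ A, a' ∈ A, a ≠ a'}.
Equivalently, take A + A and drop any sum 2a that is achievable ONLY as a + a for a ∈ A (i.e. sums representable only with equal summands).
Enumerate pairs (a, a') with a < a' (symmetric, so each unordered pair gives one sum; this covers all a ≠ a'):
  -4 + -3 = -7
  -4 + -2 = -6
  -4 + 3 = -1
  -4 + 5 = 1
  -4 + 6 = 2
  -4 + 9 = 5
  -3 + -2 = -5
  -3 + 3 = 0
  -3 + 5 = 2
  -3 + 6 = 3
  -3 + 9 = 6
  -2 + 3 = 1
  -2 + 5 = 3
  -2 + 6 = 4
  -2 + 9 = 7
  3 + 5 = 8
  3 + 6 = 9
  3 + 9 = 12
  5 + 6 = 11
  5 + 9 = 14
  6 + 9 = 15
Collected distinct sums: {-7, -6, -5, -1, 0, 1, 2, 3, 4, 5, 6, 7, 8, 9, 11, 12, 14, 15}
|A +̂ A| = 18
(Reference bound: |A +̂ A| ≥ 2|A| - 3 for |A| ≥ 2, with |A| = 7 giving ≥ 11.)

|A +̂ A| = 18


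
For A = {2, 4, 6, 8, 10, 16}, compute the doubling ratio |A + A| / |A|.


|A| = 6.
Compute A + A by enumerating all 36 pairs.
A + A = {4, 6, 8, 10, 12, 14, 16, 18, 20, 22, 24, 26, 32}, so |A + A| = 13.
K = |A + A| / |A| = 13/6 (already in lowest terms) ≈ 2.1667.
Reference: AP of size 6 gives K = 11/6 ≈ 1.8333; a fully generic set of size 6 gives K ≈ 3.5000.

|A| = 6, |A + A| = 13, K = 13/6.


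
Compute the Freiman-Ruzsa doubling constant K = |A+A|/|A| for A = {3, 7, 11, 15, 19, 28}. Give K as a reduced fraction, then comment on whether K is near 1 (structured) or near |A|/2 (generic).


|A| = 6.
Compute A + A by enumerating all 36 pairs.
A + A = {6, 10, 14, 18, 22, 26, 30, 31, 34, 35, 38, 39, 43, 47, 56}, so |A + A| = 15.
K = |A + A| / |A| = 15/6 = 5/2 ≈ 2.5000.
Reference: AP of size 6 gives K = 11/6 ≈ 1.8333; a fully generic set of size 6 gives K ≈ 3.5000.

|A| = 6, |A + A| = 15, K = 15/6 = 5/2.


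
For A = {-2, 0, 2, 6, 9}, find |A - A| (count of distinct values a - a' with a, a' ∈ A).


A - A = {a - a' : a, a' ∈ A}; |A| = 5.
Bounds: 2|A|-1 ≤ |A - A| ≤ |A|² - |A| + 1, i.e. 9 ≤ |A - A| ≤ 21.
Note: 0 ∈ A - A always (from a - a). The set is symmetric: if d ∈ A - A then -d ∈ A - A.
Enumerate nonzero differences d = a - a' with a > a' (then include -d):
Positive differences: {2, 3, 4, 6, 7, 8, 9, 11}
Full difference set: {0} ∪ (positive diffs) ∪ (negative diffs).
|A - A| = 1 + 2·8 = 17 (matches direct enumeration: 17).

|A - A| = 17


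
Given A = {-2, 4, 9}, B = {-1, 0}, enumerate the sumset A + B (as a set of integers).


A + B = {a + b : a ∈ A, b ∈ B}.
Enumerate all |A|·|B| = 3·2 = 6 pairs (a, b) and collect distinct sums.
a = -2: -2+-1=-3, -2+0=-2
a = 4: 4+-1=3, 4+0=4
a = 9: 9+-1=8, 9+0=9
Collecting distinct sums: A + B = {-3, -2, 3, 4, 8, 9}
|A + B| = 6

A + B = {-3, -2, 3, 4, 8, 9}


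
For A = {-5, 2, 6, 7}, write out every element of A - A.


A - A = {a - a' : a, a' ∈ A}.
Compute a - a' for each ordered pair (a, a'):
a = -5: -5--5=0, -5-2=-7, -5-6=-11, -5-7=-12
a = 2: 2--5=7, 2-2=0, 2-6=-4, 2-7=-5
a = 6: 6--5=11, 6-2=4, 6-6=0, 6-7=-1
a = 7: 7--5=12, 7-2=5, 7-6=1, 7-7=0
Collecting distinct values (and noting 0 appears from a-a):
A - A = {-12, -11, -7, -5, -4, -1, 0, 1, 4, 5, 7, 11, 12}
|A - A| = 13

A - A = {-12, -11, -7, -5, -4, -1, 0, 1, 4, 5, 7, 11, 12}


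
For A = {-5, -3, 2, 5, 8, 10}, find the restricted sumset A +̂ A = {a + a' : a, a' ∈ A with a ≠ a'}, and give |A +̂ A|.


Restricted sumset: A +̂ A = {a + a' : a ∈ A, a' ∈ A, a ≠ a'}.
Equivalently, take A + A and drop any sum 2a that is achievable ONLY as a + a for a ∈ A (i.e. sums representable only with equal summands).
Enumerate pairs (a, a') with a < a' (symmetric, so each unordered pair gives one sum; this covers all a ≠ a'):
  -5 + -3 = -8
  -5 + 2 = -3
  -5 + 5 = 0
  -5 + 8 = 3
  -5 + 10 = 5
  -3 + 2 = -1
  -3 + 5 = 2
  -3 + 8 = 5
  -3 + 10 = 7
  2 + 5 = 7
  2 + 8 = 10
  2 + 10 = 12
  5 + 8 = 13
  5 + 10 = 15
  8 + 10 = 18
Collected distinct sums: {-8, -3, -1, 0, 2, 3, 5, 7, 10, 12, 13, 15, 18}
|A +̂ A| = 13
(Reference bound: |A +̂ A| ≥ 2|A| - 3 for |A| ≥ 2, with |A| = 6 giving ≥ 9.)

|A +̂ A| = 13


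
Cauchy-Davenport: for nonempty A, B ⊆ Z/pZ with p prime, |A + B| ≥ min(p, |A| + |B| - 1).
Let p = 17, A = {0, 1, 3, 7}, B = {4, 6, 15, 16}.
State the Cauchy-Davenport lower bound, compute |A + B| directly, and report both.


Cauchy-Davenport: |A + B| ≥ min(p, |A| + |B| - 1) for A, B nonempty in Z/pZ.
|A| = 4, |B| = 4, p = 17.
CD lower bound = min(17, 4 + 4 - 1) = min(17, 7) = 7.
Compute A + B mod 17 directly:
a = 0: 0+4=4, 0+6=6, 0+15=15, 0+16=16
a = 1: 1+4=5, 1+6=7, 1+15=16, 1+16=0
a = 3: 3+4=7, 3+6=9, 3+15=1, 3+16=2
a = 7: 7+4=11, 7+6=13, 7+15=5, 7+16=6
A + B = {0, 1, 2, 4, 5, 6, 7, 9, 11, 13, 15, 16}, so |A + B| = 12.
Verify: 12 ≥ 7? Yes ✓.

CD lower bound = 7, actual |A + B| = 12.


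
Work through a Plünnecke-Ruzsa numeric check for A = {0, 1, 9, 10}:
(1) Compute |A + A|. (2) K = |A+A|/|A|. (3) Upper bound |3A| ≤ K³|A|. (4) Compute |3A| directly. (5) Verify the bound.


|A| = 4.
Step 1: Compute A + A by enumerating all 16 pairs.
A + A = {0, 1, 2, 9, 10, 11, 18, 19, 20}, so |A + A| = 9.
Step 2: Doubling constant K = |A + A|/|A| = 9/4 = 9/4 ≈ 2.2500.
Step 3: Plünnecke-Ruzsa gives |3A| ≤ K³·|A| = (2.2500)³ · 4 ≈ 45.5625.
Step 4: Compute 3A = A + A + A directly by enumerating all triples (a,b,c) ∈ A³; |3A| = 16.
Step 5: Check 16 ≤ 45.5625? Yes ✓.

K = 9/4, Plünnecke-Ruzsa bound K³|A| ≈ 45.5625, |3A| = 16, inequality holds.


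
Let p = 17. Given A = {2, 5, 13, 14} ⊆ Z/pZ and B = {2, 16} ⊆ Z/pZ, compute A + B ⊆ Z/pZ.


Work in Z/17Z: reduce every sum a + b modulo 17.
Enumerate all 8 pairs:
a = 2: 2+2=4, 2+16=1
a = 5: 5+2=7, 5+16=4
a = 13: 13+2=15, 13+16=12
a = 14: 14+2=16, 14+16=13
Distinct residues collected: {1, 4, 7, 12, 13, 15, 16}
|A + B| = 7 (out of 17 total residues).

A + B = {1, 4, 7, 12, 13, 15, 16}


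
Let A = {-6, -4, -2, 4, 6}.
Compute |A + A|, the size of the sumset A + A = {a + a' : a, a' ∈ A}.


A + A = {a + a' : a, a' ∈ A}; |A| = 5.
General bounds: 2|A| - 1 ≤ |A + A| ≤ |A|(|A|+1)/2, i.e. 9 ≤ |A + A| ≤ 15.
Lower bound 2|A|-1 is attained iff A is an arithmetic progression.
Enumerate sums a + a' for a ≤ a' (symmetric, so this suffices):
a = -6: -6+-6=-12, -6+-4=-10, -6+-2=-8, -6+4=-2, -6+6=0
a = -4: -4+-4=-8, -4+-2=-6, -4+4=0, -4+6=2
a = -2: -2+-2=-4, -2+4=2, -2+6=4
a = 4: 4+4=8, 4+6=10
a = 6: 6+6=12
Distinct sums: {-12, -10, -8, -6, -4, -2, 0, 2, 4, 8, 10, 12}
|A + A| = 12

|A + A| = 12


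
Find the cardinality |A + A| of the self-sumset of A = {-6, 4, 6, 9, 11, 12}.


A + A = {a + a' : a, a' ∈ A}; |A| = 6.
General bounds: 2|A| - 1 ≤ |A + A| ≤ |A|(|A|+1)/2, i.e. 11 ≤ |A + A| ≤ 21.
Lower bound 2|A|-1 is attained iff A is an arithmetic progression.
Enumerate sums a + a' for a ≤ a' (symmetric, so this suffices):
a = -6: -6+-6=-12, -6+4=-2, -6+6=0, -6+9=3, -6+11=5, -6+12=6
a = 4: 4+4=8, 4+6=10, 4+9=13, 4+11=15, 4+12=16
a = 6: 6+6=12, 6+9=15, 6+11=17, 6+12=18
a = 9: 9+9=18, 9+11=20, 9+12=21
a = 11: 11+11=22, 11+12=23
a = 12: 12+12=24
Distinct sums: {-12, -2, 0, 3, 5, 6, 8, 10, 12, 13, 15, 16, 17, 18, 20, 21, 22, 23, 24}
|A + A| = 19

|A + A| = 19


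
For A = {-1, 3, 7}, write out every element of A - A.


A - A = {a - a' : a, a' ∈ A}.
Compute a - a' for each ordered pair (a, a'):
a = -1: -1--1=0, -1-3=-4, -1-7=-8
a = 3: 3--1=4, 3-3=0, 3-7=-4
a = 7: 7--1=8, 7-3=4, 7-7=0
Collecting distinct values (and noting 0 appears from a-a):
A - A = {-8, -4, 0, 4, 8}
|A - A| = 5

A - A = {-8, -4, 0, 4, 8}


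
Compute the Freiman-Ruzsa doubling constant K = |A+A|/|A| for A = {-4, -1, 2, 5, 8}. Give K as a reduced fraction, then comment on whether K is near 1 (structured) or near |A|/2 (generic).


|A| = 5.
Compute A + A by enumerating all 25 pairs.
A + A = {-8, -5, -2, 1, 4, 7, 10, 13, 16}, so |A + A| = 9.
K = |A + A| / |A| = 9/5 (already in lowest terms) ≈ 1.8000.
Reference: AP of size 5 gives K = 9/5 ≈ 1.8000; a fully generic set of size 5 gives K ≈ 3.0000.

|A| = 5, |A + A| = 9, K = 9/5.


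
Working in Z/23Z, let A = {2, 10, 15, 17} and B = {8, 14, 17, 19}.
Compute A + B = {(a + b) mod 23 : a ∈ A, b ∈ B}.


Work in Z/23Z: reduce every sum a + b modulo 23.
Enumerate all 16 pairs:
a = 2: 2+8=10, 2+14=16, 2+17=19, 2+19=21
a = 10: 10+8=18, 10+14=1, 10+17=4, 10+19=6
a = 15: 15+8=0, 15+14=6, 15+17=9, 15+19=11
a = 17: 17+8=2, 17+14=8, 17+17=11, 17+19=13
Distinct residues collected: {0, 1, 2, 4, 6, 8, 9, 10, 11, 13, 16, 18, 19, 21}
|A + B| = 14 (out of 23 total residues).

A + B = {0, 1, 2, 4, 6, 8, 9, 10, 11, 13, 16, 18, 19, 21}


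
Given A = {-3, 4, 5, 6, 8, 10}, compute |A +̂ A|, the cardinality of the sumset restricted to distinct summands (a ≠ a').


Restricted sumset: A +̂ A = {a + a' : a ∈ A, a' ∈ A, a ≠ a'}.
Equivalently, take A + A and drop any sum 2a that is achievable ONLY as a + a for a ∈ A (i.e. sums representable only with equal summands).
Enumerate pairs (a, a') with a < a' (symmetric, so each unordered pair gives one sum; this covers all a ≠ a'):
  -3 + 4 = 1
  -3 + 5 = 2
  -3 + 6 = 3
  -3 + 8 = 5
  -3 + 10 = 7
  4 + 5 = 9
  4 + 6 = 10
  4 + 8 = 12
  4 + 10 = 14
  5 + 6 = 11
  5 + 8 = 13
  5 + 10 = 15
  6 + 8 = 14
  6 + 10 = 16
  8 + 10 = 18
Collected distinct sums: {1, 2, 3, 5, 7, 9, 10, 11, 12, 13, 14, 15, 16, 18}
|A +̂ A| = 14
(Reference bound: |A +̂ A| ≥ 2|A| - 3 for |A| ≥ 2, with |A| = 6 giving ≥ 9.)

|A +̂ A| = 14


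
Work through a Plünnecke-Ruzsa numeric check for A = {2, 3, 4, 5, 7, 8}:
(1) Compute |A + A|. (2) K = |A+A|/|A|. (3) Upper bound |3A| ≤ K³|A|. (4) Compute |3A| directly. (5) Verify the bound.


|A| = 6.
Step 1: Compute A + A by enumerating all 36 pairs.
A + A = {4, 5, 6, 7, 8, 9, 10, 11, 12, 13, 14, 15, 16}, so |A + A| = 13.
Step 2: Doubling constant K = |A + A|/|A| = 13/6 = 13/6 ≈ 2.1667.
Step 3: Plünnecke-Ruzsa gives |3A| ≤ K³·|A| = (2.1667)³ · 6 ≈ 61.0278.
Step 4: Compute 3A = A + A + A directly by enumerating all triples (a,b,c) ∈ A³; |3A| = 19.
Step 5: Check 19 ≤ 61.0278? Yes ✓.

K = 13/6, Plünnecke-Ruzsa bound K³|A| ≈ 61.0278, |3A| = 19, inequality holds.


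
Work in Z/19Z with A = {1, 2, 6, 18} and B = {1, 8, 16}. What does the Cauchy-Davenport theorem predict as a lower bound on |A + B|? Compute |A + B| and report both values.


Cauchy-Davenport: |A + B| ≥ min(p, |A| + |B| - 1) for A, B nonempty in Z/pZ.
|A| = 4, |B| = 3, p = 19.
CD lower bound = min(19, 4 + 3 - 1) = min(19, 6) = 6.
Compute A + B mod 19 directly:
a = 1: 1+1=2, 1+8=9, 1+16=17
a = 2: 2+1=3, 2+8=10, 2+16=18
a = 6: 6+1=7, 6+8=14, 6+16=3
a = 18: 18+1=0, 18+8=7, 18+16=15
A + B = {0, 2, 3, 7, 9, 10, 14, 15, 17, 18}, so |A + B| = 10.
Verify: 10 ≥ 6? Yes ✓.

CD lower bound = 6, actual |A + B| = 10.


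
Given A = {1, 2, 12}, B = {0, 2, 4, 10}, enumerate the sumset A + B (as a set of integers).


A + B = {a + b : a ∈ A, b ∈ B}.
Enumerate all |A|·|B| = 3·4 = 12 pairs (a, b) and collect distinct sums.
a = 1: 1+0=1, 1+2=3, 1+4=5, 1+10=11
a = 2: 2+0=2, 2+2=4, 2+4=6, 2+10=12
a = 12: 12+0=12, 12+2=14, 12+4=16, 12+10=22
Collecting distinct sums: A + B = {1, 2, 3, 4, 5, 6, 11, 12, 14, 16, 22}
|A + B| = 11

A + B = {1, 2, 3, 4, 5, 6, 11, 12, 14, 16, 22}


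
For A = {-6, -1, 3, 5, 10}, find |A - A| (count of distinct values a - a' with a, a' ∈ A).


A - A = {a - a' : a, a' ∈ A}; |A| = 5.
Bounds: 2|A|-1 ≤ |A - A| ≤ |A|² - |A| + 1, i.e. 9 ≤ |A - A| ≤ 21.
Note: 0 ∈ A - A always (from a - a). The set is symmetric: if d ∈ A - A then -d ∈ A - A.
Enumerate nonzero differences d = a - a' with a > a' (then include -d):
Positive differences: {2, 4, 5, 6, 7, 9, 11, 16}
Full difference set: {0} ∪ (positive diffs) ∪ (negative diffs).
|A - A| = 1 + 2·8 = 17 (matches direct enumeration: 17).

|A - A| = 17


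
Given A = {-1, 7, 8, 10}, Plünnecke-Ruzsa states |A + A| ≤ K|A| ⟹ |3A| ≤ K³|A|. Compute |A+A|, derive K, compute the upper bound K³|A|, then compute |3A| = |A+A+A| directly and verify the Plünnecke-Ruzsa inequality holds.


|A| = 4.
Step 1: Compute A + A by enumerating all 16 pairs.
A + A = {-2, 6, 7, 9, 14, 15, 16, 17, 18, 20}, so |A + A| = 10.
Step 2: Doubling constant K = |A + A|/|A| = 10/4 = 10/4 ≈ 2.5000.
Step 3: Plünnecke-Ruzsa gives |3A| ≤ K³·|A| = (2.5000)³ · 4 ≈ 62.5000.
Step 4: Compute 3A = A + A + A directly by enumerating all triples (a,b,c) ∈ A³; |3A| = 19.
Step 5: Check 19 ≤ 62.5000? Yes ✓.

K = 10/4, Plünnecke-Ruzsa bound K³|A| ≈ 62.5000, |3A| = 19, inequality holds.


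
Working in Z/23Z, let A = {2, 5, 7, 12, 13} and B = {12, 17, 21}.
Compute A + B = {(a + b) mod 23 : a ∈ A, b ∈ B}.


Work in Z/23Z: reduce every sum a + b modulo 23.
Enumerate all 15 pairs:
a = 2: 2+12=14, 2+17=19, 2+21=0
a = 5: 5+12=17, 5+17=22, 5+21=3
a = 7: 7+12=19, 7+17=1, 7+21=5
a = 12: 12+12=1, 12+17=6, 12+21=10
a = 13: 13+12=2, 13+17=7, 13+21=11
Distinct residues collected: {0, 1, 2, 3, 5, 6, 7, 10, 11, 14, 17, 19, 22}
|A + B| = 13 (out of 23 total residues).

A + B = {0, 1, 2, 3, 5, 6, 7, 10, 11, 14, 17, 19, 22}


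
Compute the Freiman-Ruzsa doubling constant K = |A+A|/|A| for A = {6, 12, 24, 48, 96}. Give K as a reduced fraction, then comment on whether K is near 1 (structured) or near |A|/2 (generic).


|A| = 5.
Compute A + A by enumerating all 25 pairs.
A + A = {12, 18, 24, 30, 36, 48, 54, 60, 72, 96, 102, 108, 120, 144, 192}, so |A + A| = 15.
K = |A + A| / |A| = 15/5 = 3/1 ≈ 3.0000.
Reference: AP of size 5 gives K = 9/5 ≈ 1.8000; a fully generic set of size 5 gives K ≈ 3.0000.

|A| = 5, |A + A| = 15, K = 15/5 = 3/1.


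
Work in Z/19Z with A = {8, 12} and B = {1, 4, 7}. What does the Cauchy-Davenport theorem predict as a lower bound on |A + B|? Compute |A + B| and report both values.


Cauchy-Davenport: |A + B| ≥ min(p, |A| + |B| - 1) for A, B nonempty in Z/pZ.
|A| = 2, |B| = 3, p = 19.
CD lower bound = min(19, 2 + 3 - 1) = min(19, 4) = 4.
Compute A + B mod 19 directly:
a = 8: 8+1=9, 8+4=12, 8+7=15
a = 12: 12+1=13, 12+4=16, 12+7=0
A + B = {0, 9, 12, 13, 15, 16}, so |A + B| = 6.
Verify: 6 ≥ 4? Yes ✓.

CD lower bound = 4, actual |A + B| = 6.


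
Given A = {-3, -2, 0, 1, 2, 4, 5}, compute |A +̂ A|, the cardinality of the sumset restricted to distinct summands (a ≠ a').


Restricted sumset: A +̂ A = {a + a' : a ∈ A, a' ∈ A, a ≠ a'}.
Equivalently, take A + A and drop any sum 2a that is achievable ONLY as a + a for a ∈ A (i.e. sums representable only with equal summands).
Enumerate pairs (a, a') with a < a' (symmetric, so each unordered pair gives one sum; this covers all a ≠ a'):
  -3 + -2 = -5
  -3 + 0 = -3
  -3 + 1 = -2
  -3 + 2 = -1
  -3 + 4 = 1
  -3 + 5 = 2
  -2 + 0 = -2
  -2 + 1 = -1
  -2 + 2 = 0
  -2 + 4 = 2
  -2 + 5 = 3
  0 + 1 = 1
  0 + 2 = 2
  0 + 4 = 4
  0 + 5 = 5
  1 + 2 = 3
  1 + 4 = 5
  1 + 5 = 6
  2 + 4 = 6
  2 + 5 = 7
  4 + 5 = 9
Collected distinct sums: {-5, -3, -2, -1, 0, 1, 2, 3, 4, 5, 6, 7, 9}
|A +̂ A| = 13
(Reference bound: |A +̂ A| ≥ 2|A| - 3 for |A| ≥ 2, with |A| = 7 giving ≥ 11.)

|A +̂ A| = 13


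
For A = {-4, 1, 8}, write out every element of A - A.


A - A = {a - a' : a, a' ∈ A}.
Compute a - a' for each ordered pair (a, a'):
a = -4: -4--4=0, -4-1=-5, -4-8=-12
a = 1: 1--4=5, 1-1=0, 1-8=-7
a = 8: 8--4=12, 8-1=7, 8-8=0
Collecting distinct values (and noting 0 appears from a-a):
A - A = {-12, -7, -5, 0, 5, 7, 12}
|A - A| = 7

A - A = {-12, -7, -5, 0, 5, 7, 12}


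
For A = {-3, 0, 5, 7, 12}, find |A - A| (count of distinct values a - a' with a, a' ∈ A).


A - A = {a - a' : a, a' ∈ A}; |A| = 5.
Bounds: 2|A|-1 ≤ |A - A| ≤ |A|² - |A| + 1, i.e. 9 ≤ |A - A| ≤ 21.
Note: 0 ∈ A - A always (from a - a). The set is symmetric: if d ∈ A - A then -d ∈ A - A.
Enumerate nonzero differences d = a - a' with a > a' (then include -d):
Positive differences: {2, 3, 5, 7, 8, 10, 12, 15}
Full difference set: {0} ∪ (positive diffs) ∪ (negative diffs).
|A - A| = 1 + 2·8 = 17 (matches direct enumeration: 17).

|A - A| = 17
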